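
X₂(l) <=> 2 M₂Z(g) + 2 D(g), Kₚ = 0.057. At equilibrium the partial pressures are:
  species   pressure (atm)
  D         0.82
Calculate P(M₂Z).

P(M₂Z) = 0.29 atm

(X₂ is a pure liquid — omitted from Kₚ.)
At equilibrium, Kₚ = P(M₂Z)²·P(D)² = 0.057.
(P(M₂Z))²·(0.82)² = 0.057
P(M₂Z)² = 0.0848 ⇒ P(M₂Z) = 0.29 atm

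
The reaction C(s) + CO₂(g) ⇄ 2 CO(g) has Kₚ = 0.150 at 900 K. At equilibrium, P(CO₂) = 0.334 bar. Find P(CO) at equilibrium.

P(CO) = 0.224 bar

(C is a pure solid — omitted from Kₚ.)
At equilibrium, Kₚ = P(CO)² / P(CO₂) = 0.150.
(P(CO))² / (0.334) = 0.150
P(CO)² = 0.0501 ⇒ P(CO) = 0.224 bar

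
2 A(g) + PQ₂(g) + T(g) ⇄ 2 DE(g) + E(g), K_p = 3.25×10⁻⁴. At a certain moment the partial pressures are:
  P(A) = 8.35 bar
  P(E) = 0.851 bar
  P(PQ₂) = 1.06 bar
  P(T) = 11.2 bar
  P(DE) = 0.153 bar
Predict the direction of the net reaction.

in the forward direction

Q_p = P(DE)²·P(E) / (P(A)²·P(PQ₂)·P(T)) = (0.153)²·(0.851) / ((8.35)²·(1.06)·(11.2)) = 2.41×10⁻⁵
Q_p = 2.41×10⁻⁵ < K_p = 3.25×10⁻⁴, so the forward reaction proceeds.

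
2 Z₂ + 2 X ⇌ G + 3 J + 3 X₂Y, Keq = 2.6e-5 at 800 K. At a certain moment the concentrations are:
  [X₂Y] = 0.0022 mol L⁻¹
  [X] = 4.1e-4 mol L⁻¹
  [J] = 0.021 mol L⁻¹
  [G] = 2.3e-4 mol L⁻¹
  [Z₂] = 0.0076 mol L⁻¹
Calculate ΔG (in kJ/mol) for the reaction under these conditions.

ΔG = -16.0 kJ/mol

Q = [G]·[J]³·[X₂Y]³ / ([Z₂]²·[X]²) = (2.3e-4)·(0.021)³·(0.0022)³ / ((0.0076)²·(4.1e-4)²) = 2.34e-6
ΔG = RT ln(Q/Keq) = (8.314 J mol⁻¹ K⁻¹)(800 K) × ln(2.34e-6/2.6e-5)
   = (6.651 kJ/mol)(-2.408) = -16.0 kJ/mol
ΔG < 0, so the forward reaction is spontaneous (proceeds forward).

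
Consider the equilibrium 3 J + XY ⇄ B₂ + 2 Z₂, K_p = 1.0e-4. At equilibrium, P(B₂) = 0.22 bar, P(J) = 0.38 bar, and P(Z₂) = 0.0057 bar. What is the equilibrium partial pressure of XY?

P(XY) = 1.3 bar

At equilibrium, K_p = P(B₂)·P(Z₂)² / (P(J)³·P(XY)) = 1.0e-4.
(0.22)·(0.0057)² / ((0.38)³·(P(XY))) = 1.0e-4
P(XY) = 1.30 = 1.3 bar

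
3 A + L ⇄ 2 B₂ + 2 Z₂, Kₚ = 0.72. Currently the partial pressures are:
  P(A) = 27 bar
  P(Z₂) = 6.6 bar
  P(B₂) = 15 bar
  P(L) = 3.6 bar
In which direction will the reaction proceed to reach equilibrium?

in the forward direction

Qₚ = P(B₂)²·P(Z₂)² / (P(A)³·P(L)) = (15)²·(6.6)² / ((27)³·(3.6)) = 0.14
Qₚ = 0.14 < Kₚ = 0.72, so the forward reaction proceeds.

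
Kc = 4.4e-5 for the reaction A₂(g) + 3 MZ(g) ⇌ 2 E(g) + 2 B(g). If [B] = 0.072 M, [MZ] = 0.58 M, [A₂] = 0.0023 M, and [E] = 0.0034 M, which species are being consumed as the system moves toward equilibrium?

E, B (products)

Qc = [E]²·[B]² / ([A₂]·[MZ]³) = (0.0034)²·(0.072)² / ((0.0023)·(0.58)³) = 1.3e-4
Qc = 1.3e-4 > Kc = 4.4e-5: net reverse reaction.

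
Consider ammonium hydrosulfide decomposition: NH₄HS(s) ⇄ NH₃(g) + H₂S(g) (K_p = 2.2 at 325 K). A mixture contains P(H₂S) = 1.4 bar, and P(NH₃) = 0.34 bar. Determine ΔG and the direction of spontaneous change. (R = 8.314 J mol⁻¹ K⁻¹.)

(NH₄HS is a pure solid — omitted from Q_p.)
Q_p = P(NH₃)·P(H₂S) = (0.34)·(1.4) = 0.476
ΔG = RT ln(Q_p/K_p) = (8.314 J mol⁻¹ K⁻¹)(325 K) × ln(0.476/2.2)
   = (2.702 kJ/mol)(-1.531) = -4.14 kJ/mol
ΔG < 0, so the forward reaction is spontaneous (proceeds forward).

ΔG = -4.14 kJ/mol; the forward reaction is spontaneous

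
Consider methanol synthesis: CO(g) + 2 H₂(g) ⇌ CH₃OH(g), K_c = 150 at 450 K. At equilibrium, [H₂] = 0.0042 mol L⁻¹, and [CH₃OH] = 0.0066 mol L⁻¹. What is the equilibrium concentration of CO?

[CO] = 2.5 mol L⁻¹

At equilibrium, K_c = [CH₃OH] / ([CO]·[H₂]²) = 150.
(0.0066) / (([CO])·(0.0042)²) = 150
[CO] = 2.49 = 2.5 mol L⁻¹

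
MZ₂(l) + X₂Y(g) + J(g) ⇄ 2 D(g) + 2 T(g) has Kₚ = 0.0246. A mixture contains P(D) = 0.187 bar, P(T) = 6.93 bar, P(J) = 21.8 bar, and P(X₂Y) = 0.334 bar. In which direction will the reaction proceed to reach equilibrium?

(MZ₂ is a pure liquid — omitted from Qₚ.)
Qₚ = P(D)²·P(T)² / (P(X₂Y)·P(J)) = (0.187)²·(6.93)² / ((0.334)·(21.8)) = 0.231
Qₚ = 0.231 > Kₚ = 0.0246, so the reverse reaction proceeds.

in the reverse direction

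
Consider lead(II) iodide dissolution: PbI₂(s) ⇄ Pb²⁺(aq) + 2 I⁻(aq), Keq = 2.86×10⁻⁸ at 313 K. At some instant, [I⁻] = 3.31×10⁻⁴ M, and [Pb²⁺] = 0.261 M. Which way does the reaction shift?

neither direction; the system is at equilibrium

(PbI₂ is a pure solid — omitted from Q.)
Q = [Pb²⁺]·[I⁻]² = (0.261)·(3.31×10⁻⁴)² = 2.86×10⁻⁸
Q = 2.86×10⁻⁸ = Keq, so the system is already at equilibrium.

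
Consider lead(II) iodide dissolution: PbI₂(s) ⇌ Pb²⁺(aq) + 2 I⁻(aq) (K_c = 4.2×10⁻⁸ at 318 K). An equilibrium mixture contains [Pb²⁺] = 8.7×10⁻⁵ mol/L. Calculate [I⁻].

[I⁻] = 0.022 mol/L

(PbI₂ is a pure solid — omitted from K_c.)
At equilibrium, K_c = [Pb²⁺]·[I⁻]² = 4.2×10⁻⁸.
(8.7×10⁻⁵)·([I⁻])² = 4.2×10⁻⁸
[I⁻]² = 4.83×10⁻⁴ ⇒ [I⁻] = 0.022 mol/L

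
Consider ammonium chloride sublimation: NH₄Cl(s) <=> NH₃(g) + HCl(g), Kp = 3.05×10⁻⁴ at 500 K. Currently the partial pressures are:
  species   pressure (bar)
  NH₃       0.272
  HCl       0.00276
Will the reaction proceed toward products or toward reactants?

(NH₄Cl is a pure solid — omitted from Qp.)
Qp = P(NH₃)·P(HCl) = (0.272)·(0.00276) = 7.51×10⁻⁴
Qp = 7.51×10⁻⁴ > Kp = 3.05×10⁻⁴, so the reverse reaction proceeds.

reverse (toward reactants)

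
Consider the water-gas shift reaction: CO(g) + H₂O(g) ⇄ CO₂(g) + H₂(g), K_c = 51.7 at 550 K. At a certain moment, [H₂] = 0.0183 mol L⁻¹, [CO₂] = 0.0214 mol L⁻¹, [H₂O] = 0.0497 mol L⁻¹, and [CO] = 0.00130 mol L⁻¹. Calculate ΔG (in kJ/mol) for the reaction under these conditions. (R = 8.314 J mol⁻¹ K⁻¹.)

Q_c = [CO₂]·[H₂] / ([CO]·[H₂O]) = (0.0214)·(0.0183) / ((0.00130)·(0.0497)) = 6.06
ΔG = RT ln(Q_c/K_c) = (8.314 J mol⁻¹ K⁻¹)(550 K) × ln(6.06/51.7)
   = (4.573 kJ/mol)(-2.144) = -9.80 kJ/mol
ΔG < 0, so the forward reaction is spontaneous (proceeds forward).

ΔG = -9.80 kJ/mol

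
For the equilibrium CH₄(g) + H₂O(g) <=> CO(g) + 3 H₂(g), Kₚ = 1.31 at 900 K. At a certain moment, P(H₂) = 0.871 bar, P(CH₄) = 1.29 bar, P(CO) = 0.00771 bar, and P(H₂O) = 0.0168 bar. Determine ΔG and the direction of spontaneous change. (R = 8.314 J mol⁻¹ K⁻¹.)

Qₚ = P(CO)·P(H₂)³ / (P(CH₄)·P(H₂O)) = (0.00771)·(0.871)³ / ((1.29)·(0.0168)) = 0.235
ΔG = RT ln(Qₚ/Kₚ) = (8.314 J mol⁻¹ K⁻¹)(900 K) × ln(0.235/1.31)
   = (7.483 kJ/mol)(-1.718) = -12.9 kJ/mol
ΔG < 0, so the forward reaction is spontaneous (proceeds forward).

ΔG = -12.9 kJ/mol; the forward reaction is spontaneous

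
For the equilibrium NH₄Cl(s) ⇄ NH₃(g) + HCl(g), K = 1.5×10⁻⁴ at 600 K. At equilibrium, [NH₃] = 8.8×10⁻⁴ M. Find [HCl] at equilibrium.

(NH₄Cl is a pure solid — omitted from K.)
At equilibrium, K = [NH₃]·[HCl] = 1.5×10⁻⁴.
(8.8×10⁻⁴)·([HCl]) = 1.5×10⁻⁴
[HCl] = 0.170 = 0.17 M

[HCl] = 0.17 M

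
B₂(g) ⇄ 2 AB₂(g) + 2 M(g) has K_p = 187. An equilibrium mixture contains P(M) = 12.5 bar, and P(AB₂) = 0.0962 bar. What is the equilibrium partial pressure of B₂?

P(B₂) = 0.00773 bar

At equilibrium, K_p = P(AB₂)²·P(M)² / P(B₂) = 187.
(0.0962)²·(12.5)² / (P(B₂)) = 187
P(B₂) = 0.00773 bar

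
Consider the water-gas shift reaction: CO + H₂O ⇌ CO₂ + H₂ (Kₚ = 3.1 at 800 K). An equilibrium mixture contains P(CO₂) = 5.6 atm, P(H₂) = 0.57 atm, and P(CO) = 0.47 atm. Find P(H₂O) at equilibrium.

P(H₂O) = 2.2 atm

At equilibrium, Kₚ = P(CO₂)·P(H₂) / (P(CO)·P(H₂O)) = 3.1.
(5.6)·(0.57) / ((0.47)·(P(H₂O))) = 3.1
P(H₂O) = 2.19 = 2.2 atm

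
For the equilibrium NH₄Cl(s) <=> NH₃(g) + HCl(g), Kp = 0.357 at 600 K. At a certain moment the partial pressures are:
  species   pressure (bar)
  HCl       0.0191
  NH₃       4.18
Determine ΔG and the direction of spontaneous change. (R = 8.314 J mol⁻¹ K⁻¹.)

(NH₄Cl is a pure solid — omitted from Qp.)
Qp = P(NH₃)·P(HCl) = (4.18)·(0.0191) = 0.0798
ΔG = RT ln(Qp/Kp) = (8.314 J mol⁻¹ K⁻¹)(600 K) × ln(0.0798/0.357)
   = (4.988 kJ/mol)(-1.498) = -7.47 kJ/mol
ΔG < 0, so the forward reaction is spontaneous (proceeds forward).

ΔG = -7.47 kJ/mol; the forward reaction is spontaneous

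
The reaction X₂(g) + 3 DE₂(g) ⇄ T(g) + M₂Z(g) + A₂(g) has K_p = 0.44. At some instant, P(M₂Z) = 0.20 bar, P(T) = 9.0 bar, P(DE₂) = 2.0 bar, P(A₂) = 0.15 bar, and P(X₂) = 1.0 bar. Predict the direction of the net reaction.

Q_p = P(T)·P(M₂Z)·P(A₂) / (P(X₂)·P(DE₂)³) = (9.0)·(0.20)·(0.15) / ((1.0)·(2.0)³) = 0.034
Q_p = 0.034 < K_p = 0.44, so the forward reaction proceeds.

to the right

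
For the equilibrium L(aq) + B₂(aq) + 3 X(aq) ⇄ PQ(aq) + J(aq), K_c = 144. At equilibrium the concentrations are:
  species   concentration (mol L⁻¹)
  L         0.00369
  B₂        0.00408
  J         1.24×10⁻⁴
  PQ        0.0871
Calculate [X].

[X] = 0.171 mol L⁻¹

At equilibrium, K_c = [PQ]·[J] / ([L]·[B₂]·[X]³) = 144.
(0.0871)·(1.24×10⁻⁴) / ((0.00369)·(0.00408)·([X])³) = 144
[X]³ = 0.00498 ⇒ [X] = 0.171 mol L⁻¹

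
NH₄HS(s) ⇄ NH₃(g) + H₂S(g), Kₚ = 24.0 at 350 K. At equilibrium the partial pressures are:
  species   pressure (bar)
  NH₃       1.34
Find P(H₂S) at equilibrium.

P(H₂S) = 17.9 bar

(NH₄HS is a pure solid — omitted from Kₚ.)
At equilibrium, Kₚ = P(NH₃)·P(H₂S) = 24.0.
(1.34)·(P(H₂S)) = 24.0
P(H₂S) = 17.9 bar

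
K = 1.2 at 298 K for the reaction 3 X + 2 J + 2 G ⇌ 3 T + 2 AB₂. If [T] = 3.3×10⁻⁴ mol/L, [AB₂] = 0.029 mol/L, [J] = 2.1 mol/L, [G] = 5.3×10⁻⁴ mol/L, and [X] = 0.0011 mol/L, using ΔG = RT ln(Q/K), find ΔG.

ΔG = 6.75 kJ/mol

Q = [T]³·[AB₂]² / ([X]³·[J]²·[G]²) = (3.3×10⁻⁴)³·(0.029)² / ((0.0011)³·(2.1)²·(5.3×10⁻⁴)²) = 18.3
ΔG = RT ln(Q/K) = (8.314 J mol⁻¹ K⁻¹)(298 K) × ln(18.3/1.2)
   = (2.478 kJ/mol)(2.725) = 6.75 kJ/mol
ΔG > 0, so the forward reaction is non-spontaneous (proceeds in reverse).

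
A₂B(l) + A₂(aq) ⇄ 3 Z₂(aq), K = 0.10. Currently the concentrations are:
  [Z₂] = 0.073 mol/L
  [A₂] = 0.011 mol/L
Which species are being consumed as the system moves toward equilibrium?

(A₂B is a pure liquid — omitted from Q.)
Q = [Z₂]³ / [A₂] = (0.073)³ / (0.011) = 0.035
Q = 0.035 < K = 0.10: net forward reaction.

A₂B, A₂ (reactants)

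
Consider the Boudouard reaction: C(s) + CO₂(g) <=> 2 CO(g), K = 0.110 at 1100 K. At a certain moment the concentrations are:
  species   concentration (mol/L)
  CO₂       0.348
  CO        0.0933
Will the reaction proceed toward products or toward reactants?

(C is a pure solid — omitted from Q.)
Q = [CO]² / [CO₂] = (0.0933)² / (0.348) = 0.0250
Q = 0.0250 < K = 0.110, so the forward reaction proceeds.

forward (toward products)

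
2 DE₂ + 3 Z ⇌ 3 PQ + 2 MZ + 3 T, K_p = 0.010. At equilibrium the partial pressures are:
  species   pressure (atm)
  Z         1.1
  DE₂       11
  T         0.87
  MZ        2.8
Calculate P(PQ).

P(PQ) = 0.68 atm

At equilibrium, K_p = P(PQ)³·P(MZ)²·P(T)³ / (P(DE₂)²·P(Z)³) = 0.010.
(P(PQ))³·(2.8)²·(0.87)³ / ((11)²·(1.1)³) = 0.010
P(PQ)³ = 0.312 ⇒ P(PQ) = 0.68 atm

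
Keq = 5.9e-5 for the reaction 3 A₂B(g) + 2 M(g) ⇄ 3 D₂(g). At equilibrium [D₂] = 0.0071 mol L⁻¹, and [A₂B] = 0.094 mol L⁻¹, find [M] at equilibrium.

[M] = 2.7 mol L⁻¹

At equilibrium, Keq = [D₂]³ / ([A₂B]³·[M]²) = 5.9e-5.
(0.0071)³ / ((0.094)³·([M])²) = 5.9e-5
[M]² = 7.30 ⇒ [M] = 2.7 mol L⁻¹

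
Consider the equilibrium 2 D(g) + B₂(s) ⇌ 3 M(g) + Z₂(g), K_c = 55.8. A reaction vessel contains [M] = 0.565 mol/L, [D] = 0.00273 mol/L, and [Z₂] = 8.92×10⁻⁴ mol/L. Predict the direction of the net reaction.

(B₂ is a pure solid — omitted from Q_c.)
Q_c = [M]³·[Z₂] / [D]² = (0.565)³·(8.92×10⁻⁴) / (0.00273)² = 21.6
Q_c = 21.6 < K_c = 55.8, so the forward reaction proceeds.

to the right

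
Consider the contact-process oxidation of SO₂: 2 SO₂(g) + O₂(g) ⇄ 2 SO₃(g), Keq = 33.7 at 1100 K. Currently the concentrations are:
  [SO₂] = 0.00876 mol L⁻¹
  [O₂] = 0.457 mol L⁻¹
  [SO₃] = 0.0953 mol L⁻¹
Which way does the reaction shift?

Q = [SO₃]² / ([SO₂]²·[O₂]) = (0.0953)² / ((0.00876)²·(0.457)) = 259
Q = 259 > Keq = 33.7, so the reverse reaction proceeds.

reverse (toward reactants)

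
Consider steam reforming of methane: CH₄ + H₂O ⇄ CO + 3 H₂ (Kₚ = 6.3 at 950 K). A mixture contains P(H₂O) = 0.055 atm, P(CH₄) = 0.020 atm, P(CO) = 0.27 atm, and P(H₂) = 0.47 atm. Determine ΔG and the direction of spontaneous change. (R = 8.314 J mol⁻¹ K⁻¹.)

ΔG = 11.0 kJ/mol; the forward reaction is non-spontaneous

Qₚ = P(CO)·P(H₂)³ / (P(CH₄)·P(H₂O)) = (0.27)·(0.47)³ / ((0.020)·(0.055)) = 25.5
ΔG = RT ln(Qₚ/Kₚ) = (8.314 J mol⁻¹ K⁻¹)(950 K) × ln(25.5/6.3)
   = (7.898 kJ/mol)(1.398) = 11.0 kJ/mol
ΔG > 0, so the forward reaction is non-spontaneous (proceeds in reverse).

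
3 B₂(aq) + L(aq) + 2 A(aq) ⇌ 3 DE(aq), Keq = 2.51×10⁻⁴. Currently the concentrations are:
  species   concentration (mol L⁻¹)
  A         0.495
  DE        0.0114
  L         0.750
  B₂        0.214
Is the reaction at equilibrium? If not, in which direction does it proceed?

Q = [DE]³ / ([B₂]³·[L]·[A]²) = (0.0114)³ / ((0.214)³·(0.750)·(0.495)²) = 8.23×10⁻⁴
Q = 8.23×10⁻⁴ > Keq = 2.51×10⁻⁴, so the reverse reaction proceeds.

in the reverse direction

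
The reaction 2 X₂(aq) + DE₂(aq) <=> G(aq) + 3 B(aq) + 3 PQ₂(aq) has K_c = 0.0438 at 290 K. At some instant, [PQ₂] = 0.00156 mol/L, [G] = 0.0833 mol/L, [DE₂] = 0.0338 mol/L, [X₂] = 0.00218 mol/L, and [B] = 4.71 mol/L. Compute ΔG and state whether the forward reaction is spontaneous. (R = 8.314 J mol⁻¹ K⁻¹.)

Q_c = [G]·[B]³·[PQ₂]³ / ([X₂]²·[DE₂]) = (0.0833)·(4.71)³·(0.00156)³ / ((0.00218)²·(0.0338)) = 0.206
ΔG = RT ln(Q_c/K_c) = (8.314 J mol⁻¹ K⁻¹)(290 K) × ln(0.206/0.0438)
   = (2.411 kJ/mol)(1.548) = 3.73 kJ/mol
ΔG > 0, so the forward reaction is non-spontaneous (proceeds in reverse).

ΔG = 3.73 kJ/mol; the forward reaction is non-spontaneous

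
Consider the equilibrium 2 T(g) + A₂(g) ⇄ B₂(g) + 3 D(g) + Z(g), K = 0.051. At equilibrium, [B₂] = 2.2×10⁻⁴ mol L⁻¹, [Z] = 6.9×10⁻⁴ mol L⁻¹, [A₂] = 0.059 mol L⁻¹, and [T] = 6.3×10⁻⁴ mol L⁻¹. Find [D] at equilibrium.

At equilibrium, K = [B₂]·[D]³·[Z] / ([T]²·[A₂]) = 0.051.
(2.2×10⁻⁴)·([D])³·(6.9×10⁻⁴) / ((6.3×10⁻⁴)²·(0.059)) = 0.051
[D]³ = 0.00787 ⇒ [D] = 0.20 mol L⁻¹

[D] = 0.20 mol L⁻¹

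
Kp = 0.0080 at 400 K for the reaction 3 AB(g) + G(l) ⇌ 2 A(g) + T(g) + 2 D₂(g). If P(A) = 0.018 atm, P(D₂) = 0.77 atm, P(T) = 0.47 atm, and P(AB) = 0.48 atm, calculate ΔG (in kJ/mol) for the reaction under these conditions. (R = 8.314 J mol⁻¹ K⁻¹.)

ΔG = -7.59 kJ/mol

(G is a pure liquid — omitted from Qp.)
Qp = P(A)²·P(T)·P(D₂)² / P(AB)³ = (0.018)²·(0.47)·(0.77)² / (0.48)³ = 8.16×10⁻⁴
ΔG = RT ln(Qp/Kp) = (8.314 J mol⁻¹ K⁻¹)(400 K) × ln(8.16×10⁻⁴/0.0080)
   = (3.326 kJ/mol)(-2.283) = -7.59 kJ/mol
ΔG < 0, so the forward reaction is spontaneous (proceeds forward).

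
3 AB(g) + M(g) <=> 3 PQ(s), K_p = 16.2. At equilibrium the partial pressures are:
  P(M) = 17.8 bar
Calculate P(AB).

P(AB) = 0.151 bar

(PQ is a pure solid — omitted from K_p.)
At equilibrium, K_p = 1 / (P(AB)³·P(M)) = 16.2.
1 / ((P(AB))³·(17.8)) = 16.2
P(AB)³ = 0.00347 ⇒ P(AB) = 0.151 bar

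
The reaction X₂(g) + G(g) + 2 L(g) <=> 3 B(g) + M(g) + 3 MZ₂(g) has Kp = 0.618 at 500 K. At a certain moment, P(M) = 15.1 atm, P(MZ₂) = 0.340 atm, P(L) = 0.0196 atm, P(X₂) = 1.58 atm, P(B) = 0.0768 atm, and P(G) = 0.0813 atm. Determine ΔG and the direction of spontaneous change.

ΔG = 9.05 kJ/mol; the forward reaction is non-spontaneous

Qp = P(B)³·P(M)·P(MZ₂)³ / (P(X₂)·P(G)·P(L)²) = (0.0768)³·(15.1)·(0.340)³ / ((1.58)·(0.0813)·(0.0196)²) = 5.45
ΔG = RT ln(Qp/Kp) = (8.314 J mol⁻¹ K⁻¹)(500 K) × ln(5.45/0.618)
   = (4.157 kJ/mol)(2.177) = 9.05 kJ/mol
ΔG > 0, so the forward reaction is non-spontaneous (proceeds in reverse).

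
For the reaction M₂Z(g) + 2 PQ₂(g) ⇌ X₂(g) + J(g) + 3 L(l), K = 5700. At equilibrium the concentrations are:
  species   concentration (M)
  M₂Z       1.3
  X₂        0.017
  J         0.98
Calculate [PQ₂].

[PQ₂] = 0.0015 M

(L is a pure liquid — omitted from K.)
At equilibrium, K = [X₂]·[J] / ([M₂Z]·[PQ₂]²) = 5700.
(0.017)·(0.98) / ((1.3)·([PQ₂])²) = 5700
[PQ₂]² = 2.25×10⁻⁶ ⇒ [PQ₂] = 0.0015 M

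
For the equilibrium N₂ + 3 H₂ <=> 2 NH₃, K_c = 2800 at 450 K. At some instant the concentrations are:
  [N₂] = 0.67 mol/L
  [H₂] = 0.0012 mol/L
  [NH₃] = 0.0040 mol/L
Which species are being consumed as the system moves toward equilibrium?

Q_c = [NH₃]² / ([N₂]·[H₂]³) = (0.0040)² / ((0.67)·(0.0012)³) = 14000
Q_c = 14000 > K_c = 2800: net reverse reaction.

NH₃ (products)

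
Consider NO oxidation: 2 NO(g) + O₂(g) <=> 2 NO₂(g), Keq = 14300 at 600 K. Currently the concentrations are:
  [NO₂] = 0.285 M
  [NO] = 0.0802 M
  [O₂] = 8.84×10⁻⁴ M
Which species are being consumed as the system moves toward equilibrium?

Q = [NO₂]² / ([NO]²·[O₂]) = (0.285)² / ((0.0802)²·(8.84×10⁻⁴)) = 14300
Q = 14300 = Keq; the system is at equilibrium.

none (at equilibrium)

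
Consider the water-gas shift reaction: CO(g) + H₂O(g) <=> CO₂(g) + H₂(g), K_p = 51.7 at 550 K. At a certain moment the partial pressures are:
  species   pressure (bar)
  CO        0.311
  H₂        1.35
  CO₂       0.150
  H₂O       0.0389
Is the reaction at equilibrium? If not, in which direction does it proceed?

Q_p = P(CO₂)·P(H₂) / (P(CO)·P(H₂O)) = (0.150)·(1.35) / ((0.311)·(0.0389)) = 16.7
Q_p = 16.7 < K_p = 51.7, so the forward reaction proceeds.

forward (toward products)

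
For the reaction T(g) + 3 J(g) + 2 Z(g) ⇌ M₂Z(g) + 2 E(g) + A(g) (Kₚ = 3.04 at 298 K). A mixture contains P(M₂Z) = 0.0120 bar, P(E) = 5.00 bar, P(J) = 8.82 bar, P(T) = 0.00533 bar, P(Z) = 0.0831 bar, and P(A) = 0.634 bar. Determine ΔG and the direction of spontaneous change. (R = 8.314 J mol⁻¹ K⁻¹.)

ΔG = 2.25 kJ/mol; the forward reaction is non-spontaneous

Qₚ = P(M₂Z)·P(E)²·P(A) / (P(T)·P(J)³·P(Z)²) = (0.0120)·(5.00)²·(0.634) / ((0.00533)·(8.82)³·(0.0831)²) = 7.53
ΔG = RT ln(Qₚ/Kₚ) = (8.314 J mol⁻¹ K⁻¹)(298 K) × ln(7.53/3.04)
   = (2.478 kJ/mol)(0.9070) = 2.25 kJ/mol
ΔG > 0, so the forward reaction is non-spontaneous (proceeds in reverse).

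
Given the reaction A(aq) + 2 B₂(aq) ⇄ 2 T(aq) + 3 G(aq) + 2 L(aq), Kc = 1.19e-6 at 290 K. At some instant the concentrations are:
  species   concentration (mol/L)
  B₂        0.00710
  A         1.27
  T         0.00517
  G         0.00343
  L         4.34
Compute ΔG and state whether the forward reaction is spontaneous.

ΔG = -3.19 kJ/mol; the forward reaction is spontaneous

Qc = [T]²·[G]³·[L]² / ([A]·[B₂]²) = (0.00517)²·(0.00343)³·(4.34)² / ((1.27)·(0.00710)²) = 3.17e-7
ΔG = RT ln(Qc/Kc) = (8.314 J mol⁻¹ K⁻¹)(290 K) × ln(3.17e-7/1.19e-6)
   = (2.411 kJ/mol)(-1.323) = -3.19 kJ/mol
ΔG < 0, so the forward reaction is spontaneous (proceeds forward).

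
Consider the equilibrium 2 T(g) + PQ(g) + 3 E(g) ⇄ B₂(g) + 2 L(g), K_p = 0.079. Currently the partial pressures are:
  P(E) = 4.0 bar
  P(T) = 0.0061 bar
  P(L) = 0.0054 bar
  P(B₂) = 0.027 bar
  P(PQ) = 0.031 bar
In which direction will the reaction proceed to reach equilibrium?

forward (toward products)

Q_p = P(B₂)·P(L)² / (P(T)²·P(PQ)·P(E)³) = (0.027)·(0.0054)² / ((0.0061)²·(0.031)·(4.0)³) = 0.011
Q_p = 0.011 < K_p = 0.079, so the forward reaction proceeds.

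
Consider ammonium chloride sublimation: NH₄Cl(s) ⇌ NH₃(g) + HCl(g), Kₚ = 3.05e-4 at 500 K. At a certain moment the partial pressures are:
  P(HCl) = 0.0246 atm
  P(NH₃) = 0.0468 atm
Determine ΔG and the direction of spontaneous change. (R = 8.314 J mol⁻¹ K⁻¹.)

(NH₄Cl is a pure solid — omitted from Qₚ.)
Qₚ = P(NH₃)·P(HCl) = (0.0468)·(0.0246) = 0.00115
ΔG = RT ln(Qₚ/Kₚ) = (8.314 J mol⁻¹ K⁻¹)(500 K) × ln(0.00115/3.05e-4)
   = (4.157 kJ/mol)(1.327) = 5.52 kJ/mol
ΔG > 0, so the forward reaction is non-spontaneous (proceeds in reverse).

ΔG = 5.52 kJ/mol; the forward reaction is non-spontaneous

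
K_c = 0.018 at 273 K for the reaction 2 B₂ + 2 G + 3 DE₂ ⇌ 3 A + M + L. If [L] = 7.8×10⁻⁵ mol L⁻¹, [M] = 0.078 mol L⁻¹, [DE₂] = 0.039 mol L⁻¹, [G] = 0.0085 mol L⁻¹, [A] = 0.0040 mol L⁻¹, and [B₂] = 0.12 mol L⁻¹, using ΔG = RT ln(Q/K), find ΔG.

Q_c = [A]³·[M]·[L] / ([B₂]²·[G]²·[DE₂]³) = (0.0040)³·(0.078)·(7.8×10⁻⁵) / ((0.12)²·(0.0085)²·(0.039)³) = 0.00631
ΔG = RT ln(Q_c/K_c) = (8.314 J mol⁻¹ K⁻¹)(273 K) × ln(0.00631/0.018)
   = (2.270 kJ/mol)(-1.048) = -2.38 kJ/mol
ΔG < 0, so the forward reaction is spontaneous (proceeds forward).

ΔG = -2.38 kJ/mol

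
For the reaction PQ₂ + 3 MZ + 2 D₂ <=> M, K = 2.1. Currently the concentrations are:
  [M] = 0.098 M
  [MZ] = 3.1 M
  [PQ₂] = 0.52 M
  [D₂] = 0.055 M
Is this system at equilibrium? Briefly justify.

yes, at equilibrium

Q = [M] / ([PQ₂]·[MZ]³·[D₂]²) = (0.098) / ((0.52)·(3.1)³·(0.055)²) = 2.1
Q = 2.1 = K; the system is at equilibrium.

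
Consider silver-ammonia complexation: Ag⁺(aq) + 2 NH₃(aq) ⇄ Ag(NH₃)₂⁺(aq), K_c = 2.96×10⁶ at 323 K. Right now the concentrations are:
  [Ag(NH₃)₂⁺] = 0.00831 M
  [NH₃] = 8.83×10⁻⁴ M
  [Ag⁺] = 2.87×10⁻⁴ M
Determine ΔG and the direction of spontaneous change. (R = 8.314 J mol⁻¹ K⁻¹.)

Q_c = [Ag(NH₃)₂⁺] / ([Ag⁺]·[NH₃]²) = (0.00831) / ((2.87×10⁻⁴)·(8.83×10⁻⁴)²) = 3.71×10⁷
ΔG = RT ln(Q_c/K_c) = (8.314 J mol⁻¹ K⁻¹)(323 K) × ln(3.71×10⁷/2.96×10⁶)
   = (2.685 kJ/mol)(2.528) = 6.79 kJ/mol
ΔG > 0, so the forward reaction is non-spontaneous (proceeds in reverse).

ΔG = 6.79 kJ/mol; the forward reaction is non-spontaneous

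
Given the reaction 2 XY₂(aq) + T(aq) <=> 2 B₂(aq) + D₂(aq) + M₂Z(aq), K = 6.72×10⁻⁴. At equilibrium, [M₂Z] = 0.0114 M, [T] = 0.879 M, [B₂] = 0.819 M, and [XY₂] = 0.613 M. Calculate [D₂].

At equilibrium, K = [B₂]²·[D₂]·[M₂Z] / ([XY₂]²·[T]) = 6.72×10⁻⁴.
(0.819)²·([D₂])·(0.0114) / ((0.613)²·(0.879)) = 6.72×10⁻⁴
[D₂] = 0.0290 M

[D₂] = 0.0290 M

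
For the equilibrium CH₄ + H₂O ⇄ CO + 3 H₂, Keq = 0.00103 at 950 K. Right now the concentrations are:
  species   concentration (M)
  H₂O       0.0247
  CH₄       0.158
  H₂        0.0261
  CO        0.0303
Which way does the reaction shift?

forward (toward products)

Q = [CO]·[H₂]³ / ([CH₄]·[H₂O]) = (0.0303)·(0.0261)³ / ((0.158)·(0.0247)) = 1.38×10⁻⁴
Q = 1.38×10⁻⁴ < Keq = 0.00103, so the forward reaction proceeds.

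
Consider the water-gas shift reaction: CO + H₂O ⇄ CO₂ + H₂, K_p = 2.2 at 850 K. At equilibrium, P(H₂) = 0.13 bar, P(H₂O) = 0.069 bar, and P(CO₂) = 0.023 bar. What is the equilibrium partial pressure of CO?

At equilibrium, K_p = P(CO₂)·P(H₂) / (P(CO)·P(H₂O)) = 2.2.
(0.023)·(0.13) / ((P(CO))·(0.069)) = 2.2
P(CO) = 0.0197 = 0.020 bar

P(CO) = 0.020 bar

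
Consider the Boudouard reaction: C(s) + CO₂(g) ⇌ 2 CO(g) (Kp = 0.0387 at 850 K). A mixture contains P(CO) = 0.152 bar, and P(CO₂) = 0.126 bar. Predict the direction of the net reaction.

toward reactants

(C is a pure solid — omitted from Qp.)
Qp = P(CO)² / P(CO₂) = (0.152)² / (0.126) = 0.183
Qp = 0.183 > Kp = 0.0387, so the reverse reaction proceeds.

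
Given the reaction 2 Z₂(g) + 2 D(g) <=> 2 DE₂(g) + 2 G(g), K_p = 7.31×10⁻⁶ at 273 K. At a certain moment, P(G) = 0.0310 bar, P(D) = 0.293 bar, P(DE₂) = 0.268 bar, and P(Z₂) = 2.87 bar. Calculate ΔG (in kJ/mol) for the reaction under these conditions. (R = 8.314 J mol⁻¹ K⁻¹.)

Q_p = P(DE₂)²·P(G)² / (P(Z₂)²·P(D)²) = (0.268)²·(0.0310)² / ((2.87)²·(0.293)²) = 9.76×10⁻⁵
ΔG = RT ln(Q_p/K_p) = (8.314 J mol⁻¹ K⁻¹)(273 K) × ln(9.76×10⁻⁵/7.31×10⁻⁶)
   = (2.270 kJ/mol)(2.592) = 5.88 kJ/mol
ΔG > 0, so the forward reaction is non-spontaneous (proceeds in reverse).

ΔG = 5.88 kJ/mol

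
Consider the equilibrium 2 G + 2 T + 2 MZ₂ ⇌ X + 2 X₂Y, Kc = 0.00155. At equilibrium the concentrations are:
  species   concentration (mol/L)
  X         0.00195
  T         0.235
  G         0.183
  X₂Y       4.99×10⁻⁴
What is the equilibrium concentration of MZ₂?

At equilibrium, Kc = [X]·[X₂Y]² / ([G]²·[T]²·[MZ₂]²) = 0.00155.
(0.00195)·(4.99×10⁻⁴)² / ((0.183)²·(0.235)²·([MZ₂])²) = 0.00155
[MZ₂]² = 1.69×10⁻⁴ ⇒ [MZ₂] = 0.0130 mol/L

[MZ₂] = 0.0130 mol/L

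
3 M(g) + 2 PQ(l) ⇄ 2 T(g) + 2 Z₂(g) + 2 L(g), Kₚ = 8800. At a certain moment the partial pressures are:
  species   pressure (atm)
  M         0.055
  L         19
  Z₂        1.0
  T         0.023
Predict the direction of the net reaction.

toward products

(PQ is a pure liquid — omitted from Qₚ.)
Qₚ = P(T)²·P(Z₂)²·P(L)² / P(M)³ = (0.023)²·(1.0)²·(19)² / (0.055)³ = 1100
Qₚ = 1100 < Kₚ = 8800, so the forward reaction proceeds.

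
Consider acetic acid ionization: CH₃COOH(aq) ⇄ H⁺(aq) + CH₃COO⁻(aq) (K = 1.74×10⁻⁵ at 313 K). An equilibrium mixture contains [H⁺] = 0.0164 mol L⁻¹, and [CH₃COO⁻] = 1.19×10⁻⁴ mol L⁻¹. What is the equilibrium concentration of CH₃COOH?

At equilibrium, K = [H⁺]·[CH₃COO⁻] / [CH₃COOH] = 1.74×10⁻⁵.
(0.0164)·(1.19×10⁻⁴) / ([CH₃COOH]) = 1.74×10⁻⁵
[CH₃COOH] = 0.112 mol L⁻¹

[CH₃COOH] = 0.112 mol L⁻¹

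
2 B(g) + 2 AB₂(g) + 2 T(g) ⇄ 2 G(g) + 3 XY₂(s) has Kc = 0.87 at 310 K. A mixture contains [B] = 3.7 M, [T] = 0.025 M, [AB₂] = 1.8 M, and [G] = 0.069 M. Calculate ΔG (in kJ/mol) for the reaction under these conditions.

ΔG = -4.18 kJ/mol

(XY₂ is a pure solid — omitted from Qc.)
Qc = [G]² / ([B]²·[AB₂]²·[T]²) = (0.069)² / ((3.7)²·(1.8)²·(0.025)²) = 0.172
ΔG = RT ln(Qc/Kc) = (8.314 J mol⁻¹ K⁻¹)(310 K) × ln(0.172/0.87)
   = (2.577 kJ/mol)(-1.621) = -4.18 kJ/mol
ΔG < 0, so the forward reaction is spontaneous (proceeds forward).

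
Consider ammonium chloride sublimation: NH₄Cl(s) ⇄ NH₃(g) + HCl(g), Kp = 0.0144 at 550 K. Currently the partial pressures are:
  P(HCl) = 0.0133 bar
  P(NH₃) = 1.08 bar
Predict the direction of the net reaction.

no net change (already at equilibrium)

(NH₄Cl is a pure solid — omitted from Qp.)
Qp = P(NH₃)·P(HCl) = (1.08)·(0.0133) = 0.0144
Qp = 0.0144 = Kp, so the system is already at equilibrium.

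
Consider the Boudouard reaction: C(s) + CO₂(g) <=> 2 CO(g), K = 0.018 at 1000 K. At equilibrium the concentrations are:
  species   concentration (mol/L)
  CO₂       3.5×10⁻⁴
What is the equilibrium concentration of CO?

[CO] = 0.0025 mol/L

(C is a pure solid — omitted from K.)
At equilibrium, K = [CO]² / [CO₂] = 0.018.
([CO])² / (3.5×10⁻⁴) = 0.018
[CO]² = 6.30×10⁻⁶ ⇒ [CO] = 0.0025 mol/L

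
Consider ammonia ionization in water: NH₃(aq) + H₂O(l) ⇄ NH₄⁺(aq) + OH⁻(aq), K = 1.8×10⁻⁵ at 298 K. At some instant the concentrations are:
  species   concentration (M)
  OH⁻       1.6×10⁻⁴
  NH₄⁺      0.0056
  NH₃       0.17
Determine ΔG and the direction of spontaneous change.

ΔG = -3.04 kJ/mol; the forward reaction is spontaneous

(H₂O is a pure liquid — omitted from Q.)
Q = [NH₄⁺]·[OH⁻] / [NH₃] = (0.0056)·(1.6×10⁻⁴) / (0.17) = 5.27×10⁻⁶
ΔG = RT ln(Q/K) = (8.314 J mol⁻¹ K⁻¹)(298 K) × ln(5.27×10⁻⁶/1.8×10⁻⁵)
   = (2.478 kJ/mol)(-1.228) = -3.04 kJ/mol
ΔG < 0, so the forward reaction is spontaneous (proceeds forward).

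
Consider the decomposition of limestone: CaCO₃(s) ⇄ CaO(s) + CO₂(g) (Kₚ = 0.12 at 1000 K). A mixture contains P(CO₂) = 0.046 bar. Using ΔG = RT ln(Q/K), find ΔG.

(CaCO₃, CaO are pure solids — omitted from Qₚ.)
Qₚ = P(CO₂) = 0.0460
ΔG = RT ln(Qₚ/Kₚ) = (8.314 J mol⁻¹ K⁻¹)(1000 K) × ln(0.0460/0.12)
   = (8.314 kJ/mol)(-0.9589) = -7.97 kJ/mol
ΔG < 0, so the forward reaction is spontaneous (proceeds forward).

ΔG = -7.97 kJ/mol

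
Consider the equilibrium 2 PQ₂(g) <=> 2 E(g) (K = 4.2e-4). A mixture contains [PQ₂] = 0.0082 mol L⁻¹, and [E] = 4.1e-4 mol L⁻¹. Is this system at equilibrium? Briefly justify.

no; Q > K, reaction proceeds in reverse

Q = [E]² / [PQ₂]² = (4.1e-4)² / (0.0082)² = 0.0025
Q = 0.0025 > K = 4.2e-4: net reverse reaction.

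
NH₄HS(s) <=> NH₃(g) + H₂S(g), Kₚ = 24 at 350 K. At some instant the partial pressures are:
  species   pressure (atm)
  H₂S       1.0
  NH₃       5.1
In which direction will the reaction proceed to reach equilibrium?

(NH₄HS is a pure solid — omitted from Qₚ.)
Qₚ = P(NH₃)·P(H₂S) = (5.1)·(1.0) = 5.1
Qₚ = 5.1 < Kₚ = 24, so the forward reaction proceeds.

to the right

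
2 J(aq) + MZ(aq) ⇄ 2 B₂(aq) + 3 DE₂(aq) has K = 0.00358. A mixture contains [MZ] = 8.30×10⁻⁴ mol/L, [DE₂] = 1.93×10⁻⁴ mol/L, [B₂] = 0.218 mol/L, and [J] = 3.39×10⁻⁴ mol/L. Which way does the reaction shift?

Q = [B₂]²·[DE₂]³ / ([J]²·[MZ]) = (0.218)²·(1.93×10⁻⁴)³ / ((3.39×10⁻⁴)²·(8.30×10⁻⁴)) = 0.00358
Q = 0.00358 = K, so the system is already at equilibrium.

no net change (already at equilibrium)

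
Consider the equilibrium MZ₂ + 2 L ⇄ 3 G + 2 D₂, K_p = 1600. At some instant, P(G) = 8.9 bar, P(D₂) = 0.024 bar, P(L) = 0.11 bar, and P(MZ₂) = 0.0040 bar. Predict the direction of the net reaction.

Q_p = P(G)³·P(D₂)² / (P(MZ₂)·P(L)²) = (8.9)³·(0.024)² / ((0.0040)·(0.11)²) = 8400
Q_p = 8400 > K_p = 1600, so the reverse reaction proceeds.

in the reverse direction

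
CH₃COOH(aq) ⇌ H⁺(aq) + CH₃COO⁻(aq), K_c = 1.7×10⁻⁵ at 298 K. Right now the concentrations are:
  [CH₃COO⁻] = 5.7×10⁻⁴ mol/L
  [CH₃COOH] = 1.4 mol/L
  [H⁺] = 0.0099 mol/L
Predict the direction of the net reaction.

forward (toward products)

Q_c = [H⁺]·[CH₃COO⁻] / [CH₃COOH] = (0.0099)·(5.7×10⁻⁴) / (1.4) = 4.0×10⁻⁶
Q_c = 4.0×10⁻⁶ < K_c = 1.7×10⁻⁵, so the forward reaction proceeds.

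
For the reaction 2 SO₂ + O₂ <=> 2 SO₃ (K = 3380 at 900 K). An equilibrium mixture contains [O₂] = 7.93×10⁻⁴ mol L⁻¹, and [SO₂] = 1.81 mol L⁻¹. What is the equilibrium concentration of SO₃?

At equilibrium, K = [SO₃]² / ([SO₂]²·[O₂]) = 3380.
([SO₃])² / ((1.81)²·(7.93×10⁻⁴)) = 3380
[SO₃]² = 8.78 ⇒ [SO₃] = 2.96 mol L⁻¹

[SO₃] = 2.96 mol L⁻¹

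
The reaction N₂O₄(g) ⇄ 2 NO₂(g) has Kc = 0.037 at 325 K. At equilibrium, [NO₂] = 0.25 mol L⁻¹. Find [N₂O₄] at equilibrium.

[N₂O₄] = 1.7 mol L⁻¹

At equilibrium, Kc = [NO₂]² / [N₂O₄] = 0.037.
(0.25)² / ([N₂O₄]) = 0.037
[N₂O₄] = 1.69 = 1.7 mol L⁻¹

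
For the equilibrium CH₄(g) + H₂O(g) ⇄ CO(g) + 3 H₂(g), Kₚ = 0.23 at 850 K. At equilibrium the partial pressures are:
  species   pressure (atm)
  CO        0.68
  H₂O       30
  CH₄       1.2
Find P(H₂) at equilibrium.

At equilibrium, Kₚ = P(CO)·P(H₂)³ / (P(CH₄)·P(H₂O)) = 0.23.
(0.68)·(P(H₂))³ / ((1.2)·(30)) = 0.23
P(H₂)³ = 12.2 ⇒ P(H₂) = 2.3 atm

P(H₂) = 2.3 atm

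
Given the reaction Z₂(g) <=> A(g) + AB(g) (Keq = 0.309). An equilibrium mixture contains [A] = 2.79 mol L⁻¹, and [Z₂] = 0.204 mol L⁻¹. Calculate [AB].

[AB] = 0.0226 mol L⁻¹

At equilibrium, Keq = [A]·[AB] / [Z₂] = 0.309.
(2.79)·([AB]) / (0.204) = 0.309
[AB] = 0.0226 mol L⁻¹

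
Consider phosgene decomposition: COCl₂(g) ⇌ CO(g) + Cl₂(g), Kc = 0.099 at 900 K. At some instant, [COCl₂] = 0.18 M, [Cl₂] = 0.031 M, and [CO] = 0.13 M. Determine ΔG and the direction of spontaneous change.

ΔG = -11.1 kJ/mol; the forward reaction is spontaneous

Qc = [CO]·[Cl₂] / [COCl₂] = (0.13)·(0.031) / (0.18) = 0.0224
ΔG = RT ln(Qc/Kc) = (8.314 J mol⁻¹ K⁻¹)(900 K) × ln(0.0224/0.099)
   = (7.483 kJ/mol)(-1.486) = -11.1 kJ/mol
ΔG < 0, so the forward reaction is spontaneous (proceeds forward).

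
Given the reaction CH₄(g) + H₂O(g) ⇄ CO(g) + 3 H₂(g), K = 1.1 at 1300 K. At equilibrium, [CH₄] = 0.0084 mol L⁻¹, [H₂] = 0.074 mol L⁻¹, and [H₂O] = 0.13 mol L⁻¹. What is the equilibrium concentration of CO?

[CO] = 3.0 mol L⁻¹

At equilibrium, K = [CO]·[H₂]³ / ([CH₄]·[H₂O]) = 1.1.
([CO])·(0.074)³ / ((0.0084)·(0.13)) = 1.1
[CO] = 2.96 = 3.0 mol L⁻¹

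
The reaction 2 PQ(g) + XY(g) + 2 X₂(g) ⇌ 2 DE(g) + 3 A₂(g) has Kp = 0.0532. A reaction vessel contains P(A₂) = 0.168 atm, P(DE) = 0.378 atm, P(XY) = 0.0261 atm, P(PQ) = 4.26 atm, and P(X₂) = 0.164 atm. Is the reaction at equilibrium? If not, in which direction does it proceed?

Qp = P(DE)²·P(A₂)³ / (P(PQ)²·P(XY)·P(X₂)²) = (0.378)²·(0.168)³ / ((4.26)²·(0.0261)·(0.164)²) = 0.0532
Qp = 0.0532 = Kp, so the system is already at equilibrium.

no net change (already at equilibrium)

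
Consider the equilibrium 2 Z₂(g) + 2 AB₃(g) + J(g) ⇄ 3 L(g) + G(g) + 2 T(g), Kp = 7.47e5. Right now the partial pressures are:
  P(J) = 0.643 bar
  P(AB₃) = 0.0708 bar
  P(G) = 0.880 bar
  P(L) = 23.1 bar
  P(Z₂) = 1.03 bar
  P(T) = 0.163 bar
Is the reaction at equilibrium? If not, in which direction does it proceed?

Qp = P(L)³·P(G)·P(T)² / (P(Z₂)²·P(AB₃)²·P(J)) = (23.1)³·(0.880)·(0.163)² / ((1.03)²·(0.0708)²·(0.643)) = 84300
Qp = 84300 < Kp = 7.47e5, so the forward reaction proceeds.

in the forward direction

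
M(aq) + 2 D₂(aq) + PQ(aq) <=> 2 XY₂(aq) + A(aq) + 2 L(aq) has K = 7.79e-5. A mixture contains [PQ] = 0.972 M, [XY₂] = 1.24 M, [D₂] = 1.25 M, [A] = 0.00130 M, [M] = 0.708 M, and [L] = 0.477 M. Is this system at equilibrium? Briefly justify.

Q = [XY₂]²·[A]·[L]² / ([M]·[D₂]²·[PQ]) = (1.24)²·(0.00130)·(0.477)² / ((0.708)·(1.25)²·(0.972)) = 4.23e-4
Q = 4.23e-4 > K = 7.79e-5: net reverse reaction.

no; Q > K, reaction proceeds in reverse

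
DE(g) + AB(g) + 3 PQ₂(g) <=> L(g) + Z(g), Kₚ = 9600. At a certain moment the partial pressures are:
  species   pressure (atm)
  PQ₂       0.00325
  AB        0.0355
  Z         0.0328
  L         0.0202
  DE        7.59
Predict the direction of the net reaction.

in the reverse direction

Qₚ = P(L)·P(Z) / (P(DE)·P(AB)·P(PQ₂)³) = (0.0202)·(0.0328) / ((7.59)·(0.0355)·(0.00325)³) = 71600
Qₚ = 71600 > Kₚ = 9600, so the reverse reaction proceeds.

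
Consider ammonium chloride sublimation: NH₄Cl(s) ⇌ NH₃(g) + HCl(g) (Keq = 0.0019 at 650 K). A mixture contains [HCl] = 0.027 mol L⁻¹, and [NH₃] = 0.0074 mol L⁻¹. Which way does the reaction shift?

toward products

(NH₄Cl is a pure solid — omitted from Q.)
Q = [NH₃]·[HCl] = (0.0074)·(0.027) = 2.0e-4
Q = 2.0e-4 < Keq = 0.0019, so the forward reaction proceeds.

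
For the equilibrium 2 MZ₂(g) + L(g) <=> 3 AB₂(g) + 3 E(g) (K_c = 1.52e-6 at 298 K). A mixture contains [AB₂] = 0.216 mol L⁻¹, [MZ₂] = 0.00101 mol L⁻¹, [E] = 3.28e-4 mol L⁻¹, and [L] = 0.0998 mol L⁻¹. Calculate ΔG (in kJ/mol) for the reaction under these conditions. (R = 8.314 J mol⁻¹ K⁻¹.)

ΔG = 2.06 kJ/mol

Q_c = [AB₂]³·[E]³ / ([MZ₂]²·[L]) = (0.216)³·(3.28e-4)³ / ((0.00101)²·(0.0998)) = 3.49e-6
ΔG = RT ln(Q_c/K_c) = (8.314 J mol⁻¹ K⁻¹)(298 K) × ln(3.49e-6/1.52e-6)
   = (2.478 kJ/mol)(0.8312) = 2.06 kJ/mol
ΔG > 0, so the forward reaction is non-spontaneous (proceeds in reverse).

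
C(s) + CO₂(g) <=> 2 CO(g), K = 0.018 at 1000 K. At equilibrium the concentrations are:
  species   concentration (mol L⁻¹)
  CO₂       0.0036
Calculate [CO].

[CO] = 0.0080 mol L⁻¹

(C is a pure solid — omitted from K.)
At equilibrium, K = [CO]² / [CO₂] = 0.018.
([CO])² / (0.0036) = 0.018
[CO]² = 6.48×10⁻⁵ ⇒ [CO] = 0.0080 mol L⁻¹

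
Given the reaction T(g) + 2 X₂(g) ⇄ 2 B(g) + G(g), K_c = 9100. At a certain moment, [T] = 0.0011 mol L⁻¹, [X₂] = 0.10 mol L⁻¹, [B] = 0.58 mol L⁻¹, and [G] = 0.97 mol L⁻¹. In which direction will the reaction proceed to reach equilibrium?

toward reactants

Q_c = [B]²·[G] / ([T]·[X₂]²) = (0.58)²·(0.97) / ((0.0011)·(0.10)²) = 30000
Q_c = 30000 > K_c = 9100, so the reverse reaction proceeds.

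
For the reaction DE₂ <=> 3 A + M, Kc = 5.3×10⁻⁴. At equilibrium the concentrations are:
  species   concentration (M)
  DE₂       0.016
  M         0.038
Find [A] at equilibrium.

At equilibrium, Kc = [A]³·[M] / [DE₂] = 5.3×10⁻⁴.
([A])³·(0.038) / (0.016) = 5.3×10⁻⁴
[A]³ = 2.23×10⁻⁴ ⇒ [A] = 0.061 M

[A] = 0.061 M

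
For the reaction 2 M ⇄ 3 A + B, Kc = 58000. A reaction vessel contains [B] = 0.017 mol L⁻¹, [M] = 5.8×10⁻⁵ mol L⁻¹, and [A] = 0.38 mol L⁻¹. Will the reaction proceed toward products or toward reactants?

toward reactants

Qc = [A]³·[B] / [M]² = (0.38)³·(0.017) / (5.8×10⁻⁵)² = 2.8×10⁵
Qc = 2.8×10⁵ > Kc = 58000, so the reverse reaction proceeds.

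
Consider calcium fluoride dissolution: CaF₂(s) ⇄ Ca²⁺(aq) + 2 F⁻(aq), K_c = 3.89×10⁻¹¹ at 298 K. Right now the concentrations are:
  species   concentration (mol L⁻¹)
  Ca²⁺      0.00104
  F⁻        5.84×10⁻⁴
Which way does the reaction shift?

reverse (toward reactants)

(CaF₂ is a pure solid — omitted from Q_c.)
Q_c = [Ca²⁺]·[F⁻]² = (0.00104)·(5.84×10⁻⁴)² = 3.55×10⁻¹⁰
Q_c = 3.55×10⁻¹⁰ > K_c = 3.89×10⁻¹¹, so the reverse reaction proceeds.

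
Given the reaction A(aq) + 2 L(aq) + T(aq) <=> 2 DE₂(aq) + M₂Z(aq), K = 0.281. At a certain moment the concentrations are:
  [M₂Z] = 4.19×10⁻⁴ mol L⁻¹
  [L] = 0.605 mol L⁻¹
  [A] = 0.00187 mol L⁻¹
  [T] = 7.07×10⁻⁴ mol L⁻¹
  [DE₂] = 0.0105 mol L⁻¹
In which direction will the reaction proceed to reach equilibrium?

Q = [DE₂]²·[M₂Z] / ([A]·[L]²·[T]) = (0.0105)²·(4.19×10⁻⁴) / ((0.00187)·(0.605)²·(7.07×10⁻⁴)) = 0.0955
Q = 0.0955 < K = 0.281, so the forward reaction proceeds.

toward products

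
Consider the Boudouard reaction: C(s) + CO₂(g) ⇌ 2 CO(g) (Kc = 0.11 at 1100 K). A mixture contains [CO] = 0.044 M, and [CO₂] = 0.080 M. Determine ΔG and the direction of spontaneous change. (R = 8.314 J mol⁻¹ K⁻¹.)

(C is a pure solid — omitted from Qc.)
Qc = [CO]² / [CO₂] = (0.044)² / (0.080) = 0.0242
ΔG = RT ln(Qc/Kc) = (8.314 J mol⁻¹ K⁻¹)(1100 K) × ln(0.0242/0.11)
   = (9.145 kJ/mol)(-1.514) = -13.8 kJ/mol
ΔG < 0, so the forward reaction is spontaneous (proceeds forward).

ΔG = -13.8 kJ/mol; the forward reaction is spontaneous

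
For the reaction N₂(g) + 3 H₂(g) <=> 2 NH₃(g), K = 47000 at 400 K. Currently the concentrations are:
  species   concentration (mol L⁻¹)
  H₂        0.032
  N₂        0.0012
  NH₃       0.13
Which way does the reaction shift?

toward reactants

Q = [NH₃]² / ([N₂]·[H₂]³) = (0.13)² / ((0.0012)·(0.032)³) = 4.3e5
Q = 4.3e5 > K = 47000, so the reverse reaction proceeds.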